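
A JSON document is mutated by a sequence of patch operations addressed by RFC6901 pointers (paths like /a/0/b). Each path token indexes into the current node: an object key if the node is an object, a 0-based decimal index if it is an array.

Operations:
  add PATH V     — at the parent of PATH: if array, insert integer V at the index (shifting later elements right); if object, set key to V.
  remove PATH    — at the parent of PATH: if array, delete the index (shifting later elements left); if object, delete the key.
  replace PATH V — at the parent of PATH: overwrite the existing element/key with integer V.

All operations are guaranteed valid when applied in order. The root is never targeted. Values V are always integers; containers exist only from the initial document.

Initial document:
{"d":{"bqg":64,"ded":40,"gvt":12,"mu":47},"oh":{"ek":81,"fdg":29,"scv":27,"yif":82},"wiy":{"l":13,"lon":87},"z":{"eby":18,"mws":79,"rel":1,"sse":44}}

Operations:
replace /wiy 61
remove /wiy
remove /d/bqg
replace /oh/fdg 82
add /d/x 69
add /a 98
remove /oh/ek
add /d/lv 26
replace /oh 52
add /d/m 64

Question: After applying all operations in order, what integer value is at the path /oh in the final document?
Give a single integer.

After op 1 (replace /wiy 61): {"d":{"bqg":64,"ded":40,"gvt":12,"mu":47},"oh":{"ek":81,"fdg":29,"scv":27,"yif":82},"wiy":61,"z":{"eby":18,"mws":79,"rel":1,"sse":44}}
After op 2 (remove /wiy): {"d":{"bqg":64,"ded":40,"gvt":12,"mu":47},"oh":{"ek":81,"fdg":29,"scv":27,"yif":82},"z":{"eby":18,"mws":79,"rel":1,"sse":44}}
After op 3 (remove /d/bqg): {"d":{"ded":40,"gvt":12,"mu":47},"oh":{"ek":81,"fdg":29,"scv":27,"yif":82},"z":{"eby":18,"mws":79,"rel":1,"sse":44}}
After op 4 (replace /oh/fdg 82): {"d":{"ded":40,"gvt":12,"mu":47},"oh":{"ek":81,"fdg":82,"scv":27,"yif":82},"z":{"eby":18,"mws":79,"rel":1,"sse":44}}
After op 5 (add /d/x 69): {"d":{"ded":40,"gvt":12,"mu":47,"x":69},"oh":{"ek":81,"fdg":82,"scv":27,"yif":82},"z":{"eby":18,"mws":79,"rel":1,"sse":44}}
After op 6 (add /a 98): {"a":98,"d":{"ded":40,"gvt":12,"mu":47,"x":69},"oh":{"ek":81,"fdg":82,"scv":27,"yif":82},"z":{"eby":18,"mws":79,"rel":1,"sse":44}}
After op 7 (remove /oh/ek): {"a":98,"d":{"ded":40,"gvt":12,"mu":47,"x":69},"oh":{"fdg":82,"scv":27,"yif":82},"z":{"eby":18,"mws":79,"rel":1,"sse":44}}
After op 8 (add /d/lv 26): {"a":98,"d":{"ded":40,"gvt":12,"lv":26,"mu":47,"x":69},"oh":{"fdg":82,"scv":27,"yif":82},"z":{"eby":18,"mws":79,"rel":1,"sse":44}}
After op 9 (replace /oh 52): {"a":98,"d":{"ded":40,"gvt":12,"lv":26,"mu":47,"x":69},"oh":52,"z":{"eby":18,"mws":79,"rel":1,"sse":44}}
After op 10 (add /d/m 64): {"a":98,"d":{"ded":40,"gvt":12,"lv":26,"m":64,"mu":47,"x":69},"oh":52,"z":{"eby":18,"mws":79,"rel":1,"sse":44}}
Value at /oh: 52

Answer: 52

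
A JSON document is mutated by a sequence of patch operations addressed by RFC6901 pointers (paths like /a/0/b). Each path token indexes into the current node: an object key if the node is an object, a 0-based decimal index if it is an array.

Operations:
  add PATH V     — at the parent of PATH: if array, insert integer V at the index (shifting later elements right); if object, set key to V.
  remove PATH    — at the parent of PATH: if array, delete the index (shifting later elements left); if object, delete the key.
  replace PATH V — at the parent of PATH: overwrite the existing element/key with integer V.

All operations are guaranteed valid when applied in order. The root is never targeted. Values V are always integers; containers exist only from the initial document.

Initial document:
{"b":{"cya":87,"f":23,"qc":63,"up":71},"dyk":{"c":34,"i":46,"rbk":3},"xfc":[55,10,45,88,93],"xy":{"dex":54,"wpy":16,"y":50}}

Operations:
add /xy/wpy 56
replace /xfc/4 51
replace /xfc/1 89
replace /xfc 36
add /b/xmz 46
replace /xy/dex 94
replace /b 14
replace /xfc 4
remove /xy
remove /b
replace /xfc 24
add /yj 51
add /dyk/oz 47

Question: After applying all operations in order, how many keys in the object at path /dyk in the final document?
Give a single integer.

After op 1 (add /xy/wpy 56): {"b":{"cya":87,"f":23,"qc":63,"up":71},"dyk":{"c":34,"i":46,"rbk":3},"xfc":[55,10,45,88,93],"xy":{"dex":54,"wpy":56,"y":50}}
After op 2 (replace /xfc/4 51): {"b":{"cya":87,"f":23,"qc":63,"up":71},"dyk":{"c":34,"i":46,"rbk":3},"xfc":[55,10,45,88,51],"xy":{"dex":54,"wpy":56,"y":50}}
After op 3 (replace /xfc/1 89): {"b":{"cya":87,"f":23,"qc":63,"up":71},"dyk":{"c":34,"i":46,"rbk":3},"xfc":[55,89,45,88,51],"xy":{"dex":54,"wpy":56,"y":50}}
After op 4 (replace /xfc 36): {"b":{"cya":87,"f":23,"qc":63,"up":71},"dyk":{"c":34,"i":46,"rbk":3},"xfc":36,"xy":{"dex":54,"wpy":56,"y":50}}
After op 5 (add /b/xmz 46): {"b":{"cya":87,"f":23,"qc":63,"up":71,"xmz":46},"dyk":{"c":34,"i":46,"rbk":3},"xfc":36,"xy":{"dex":54,"wpy":56,"y":50}}
After op 6 (replace /xy/dex 94): {"b":{"cya":87,"f":23,"qc":63,"up":71,"xmz":46},"dyk":{"c":34,"i":46,"rbk":3},"xfc":36,"xy":{"dex":94,"wpy":56,"y":50}}
After op 7 (replace /b 14): {"b":14,"dyk":{"c":34,"i":46,"rbk":3},"xfc":36,"xy":{"dex":94,"wpy":56,"y":50}}
After op 8 (replace /xfc 4): {"b":14,"dyk":{"c":34,"i":46,"rbk":3},"xfc":4,"xy":{"dex":94,"wpy":56,"y":50}}
After op 9 (remove /xy): {"b":14,"dyk":{"c":34,"i":46,"rbk":3},"xfc":4}
After op 10 (remove /b): {"dyk":{"c":34,"i":46,"rbk":3},"xfc":4}
After op 11 (replace /xfc 24): {"dyk":{"c":34,"i":46,"rbk":3},"xfc":24}
After op 12 (add /yj 51): {"dyk":{"c":34,"i":46,"rbk":3},"xfc":24,"yj":51}
After op 13 (add /dyk/oz 47): {"dyk":{"c":34,"i":46,"oz":47,"rbk":3},"xfc":24,"yj":51}
Size at path /dyk: 4

Answer: 4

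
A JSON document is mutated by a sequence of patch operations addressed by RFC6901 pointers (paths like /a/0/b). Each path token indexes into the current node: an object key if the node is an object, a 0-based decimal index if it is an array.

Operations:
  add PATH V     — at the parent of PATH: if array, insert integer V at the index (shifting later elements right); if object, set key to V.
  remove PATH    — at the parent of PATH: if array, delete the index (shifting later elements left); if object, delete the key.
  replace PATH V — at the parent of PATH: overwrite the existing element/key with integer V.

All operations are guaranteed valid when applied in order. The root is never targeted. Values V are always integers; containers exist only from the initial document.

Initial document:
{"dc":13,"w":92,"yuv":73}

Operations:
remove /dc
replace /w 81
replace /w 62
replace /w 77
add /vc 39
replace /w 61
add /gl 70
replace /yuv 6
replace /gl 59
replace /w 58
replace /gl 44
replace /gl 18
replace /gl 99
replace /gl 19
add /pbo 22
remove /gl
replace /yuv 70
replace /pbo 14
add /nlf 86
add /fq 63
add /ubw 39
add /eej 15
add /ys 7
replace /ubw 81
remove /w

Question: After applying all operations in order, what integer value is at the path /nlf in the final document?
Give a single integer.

After op 1 (remove /dc): {"w":92,"yuv":73}
After op 2 (replace /w 81): {"w":81,"yuv":73}
After op 3 (replace /w 62): {"w":62,"yuv":73}
After op 4 (replace /w 77): {"w":77,"yuv":73}
After op 5 (add /vc 39): {"vc":39,"w":77,"yuv":73}
After op 6 (replace /w 61): {"vc":39,"w":61,"yuv":73}
After op 7 (add /gl 70): {"gl":70,"vc":39,"w":61,"yuv":73}
After op 8 (replace /yuv 6): {"gl":70,"vc":39,"w":61,"yuv":6}
After op 9 (replace /gl 59): {"gl":59,"vc":39,"w":61,"yuv":6}
After op 10 (replace /w 58): {"gl":59,"vc":39,"w":58,"yuv":6}
After op 11 (replace /gl 44): {"gl":44,"vc":39,"w":58,"yuv":6}
After op 12 (replace /gl 18): {"gl":18,"vc":39,"w":58,"yuv":6}
After op 13 (replace /gl 99): {"gl":99,"vc":39,"w":58,"yuv":6}
After op 14 (replace /gl 19): {"gl":19,"vc":39,"w":58,"yuv":6}
After op 15 (add /pbo 22): {"gl":19,"pbo":22,"vc":39,"w":58,"yuv":6}
After op 16 (remove /gl): {"pbo":22,"vc":39,"w":58,"yuv":6}
After op 17 (replace /yuv 70): {"pbo":22,"vc":39,"w":58,"yuv":70}
After op 18 (replace /pbo 14): {"pbo":14,"vc":39,"w":58,"yuv":70}
After op 19 (add /nlf 86): {"nlf":86,"pbo":14,"vc":39,"w":58,"yuv":70}
After op 20 (add /fq 63): {"fq":63,"nlf":86,"pbo":14,"vc":39,"w":58,"yuv":70}
After op 21 (add /ubw 39): {"fq":63,"nlf":86,"pbo":14,"ubw":39,"vc":39,"w":58,"yuv":70}
After op 22 (add /eej 15): {"eej":15,"fq":63,"nlf":86,"pbo":14,"ubw":39,"vc":39,"w":58,"yuv":70}
After op 23 (add /ys 7): {"eej":15,"fq":63,"nlf":86,"pbo":14,"ubw":39,"vc":39,"w":58,"ys":7,"yuv":70}
After op 24 (replace /ubw 81): {"eej":15,"fq":63,"nlf":86,"pbo":14,"ubw":81,"vc":39,"w":58,"ys":7,"yuv":70}
After op 25 (remove /w): {"eej":15,"fq":63,"nlf":86,"pbo":14,"ubw":81,"vc":39,"ys":7,"yuv":70}
Value at /nlf: 86

Answer: 86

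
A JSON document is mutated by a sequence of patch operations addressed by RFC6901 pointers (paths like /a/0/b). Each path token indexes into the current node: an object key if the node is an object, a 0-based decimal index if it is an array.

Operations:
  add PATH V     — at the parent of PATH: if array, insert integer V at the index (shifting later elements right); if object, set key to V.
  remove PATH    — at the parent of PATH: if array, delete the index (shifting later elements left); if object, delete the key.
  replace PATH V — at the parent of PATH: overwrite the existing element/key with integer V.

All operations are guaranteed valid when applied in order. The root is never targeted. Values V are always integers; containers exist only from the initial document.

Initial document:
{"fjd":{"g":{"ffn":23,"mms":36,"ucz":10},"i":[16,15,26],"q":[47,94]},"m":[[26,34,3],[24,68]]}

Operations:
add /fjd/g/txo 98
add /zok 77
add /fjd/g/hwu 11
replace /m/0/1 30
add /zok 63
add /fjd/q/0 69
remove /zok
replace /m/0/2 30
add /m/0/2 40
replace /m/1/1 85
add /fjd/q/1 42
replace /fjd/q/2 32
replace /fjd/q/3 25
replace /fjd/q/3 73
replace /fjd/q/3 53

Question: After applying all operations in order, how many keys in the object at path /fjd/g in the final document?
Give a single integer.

Answer: 5

Derivation:
After op 1 (add /fjd/g/txo 98): {"fjd":{"g":{"ffn":23,"mms":36,"txo":98,"ucz":10},"i":[16,15,26],"q":[47,94]},"m":[[26,34,3],[24,68]]}
After op 2 (add /zok 77): {"fjd":{"g":{"ffn":23,"mms":36,"txo":98,"ucz":10},"i":[16,15,26],"q":[47,94]},"m":[[26,34,3],[24,68]],"zok":77}
After op 3 (add /fjd/g/hwu 11): {"fjd":{"g":{"ffn":23,"hwu":11,"mms":36,"txo":98,"ucz":10},"i":[16,15,26],"q":[47,94]},"m":[[26,34,3],[24,68]],"zok":77}
After op 4 (replace /m/0/1 30): {"fjd":{"g":{"ffn":23,"hwu":11,"mms":36,"txo":98,"ucz":10},"i":[16,15,26],"q":[47,94]},"m":[[26,30,3],[24,68]],"zok":77}
After op 5 (add /zok 63): {"fjd":{"g":{"ffn":23,"hwu":11,"mms":36,"txo":98,"ucz":10},"i":[16,15,26],"q":[47,94]},"m":[[26,30,3],[24,68]],"zok":63}
After op 6 (add /fjd/q/0 69): {"fjd":{"g":{"ffn":23,"hwu":11,"mms":36,"txo":98,"ucz":10},"i":[16,15,26],"q":[69,47,94]},"m":[[26,30,3],[24,68]],"zok":63}
After op 7 (remove /zok): {"fjd":{"g":{"ffn":23,"hwu":11,"mms":36,"txo":98,"ucz":10},"i":[16,15,26],"q":[69,47,94]},"m":[[26,30,3],[24,68]]}
After op 8 (replace /m/0/2 30): {"fjd":{"g":{"ffn":23,"hwu":11,"mms":36,"txo":98,"ucz":10},"i":[16,15,26],"q":[69,47,94]},"m":[[26,30,30],[24,68]]}
After op 9 (add /m/0/2 40): {"fjd":{"g":{"ffn":23,"hwu":11,"mms":36,"txo":98,"ucz":10},"i":[16,15,26],"q":[69,47,94]},"m":[[26,30,40,30],[24,68]]}
After op 10 (replace /m/1/1 85): {"fjd":{"g":{"ffn":23,"hwu":11,"mms":36,"txo":98,"ucz":10},"i":[16,15,26],"q":[69,47,94]},"m":[[26,30,40,30],[24,85]]}
After op 11 (add /fjd/q/1 42): {"fjd":{"g":{"ffn":23,"hwu":11,"mms":36,"txo":98,"ucz":10},"i":[16,15,26],"q":[69,42,47,94]},"m":[[26,30,40,30],[24,85]]}
After op 12 (replace /fjd/q/2 32): {"fjd":{"g":{"ffn":23,"hwu":11,"mms":36,"txo":98,"ucz":10},"i":[16,15,26],"q":[69,42,32,94]},"m":[[26,30,40,30],[24,85]]}
After op 13 (replace /fjd/q/3 25): {"fjd":{"g":{"ffn":23,"hwu":11,"mms":36,"txo":98,"ucz":10},"i":[16,15,26],"q":[69,42,32,25]},"m":[[26,30,40,30],[24,85]]}
After op 14 (replace /fjd/q/3 73): {"fjd":{"g":{"ffn":23,"hwu":11,"mms":36,"txo":98,"ucz":10},"i":[16,15,26],"q":[69,42,32,73]},"m":[[26,30,40,30],[24,85]]}
After op 15 (replace /fjd/q/3 53): {"fjd":{"g":{"ffn":23,"hwu":11,"mms":36,"txo":98,"ucz":10},"i":[16,15,26],"q":[69,42,32,53]},"m":[[26,30,40,30],[24,85]]}
Size at path /fjd/g: 5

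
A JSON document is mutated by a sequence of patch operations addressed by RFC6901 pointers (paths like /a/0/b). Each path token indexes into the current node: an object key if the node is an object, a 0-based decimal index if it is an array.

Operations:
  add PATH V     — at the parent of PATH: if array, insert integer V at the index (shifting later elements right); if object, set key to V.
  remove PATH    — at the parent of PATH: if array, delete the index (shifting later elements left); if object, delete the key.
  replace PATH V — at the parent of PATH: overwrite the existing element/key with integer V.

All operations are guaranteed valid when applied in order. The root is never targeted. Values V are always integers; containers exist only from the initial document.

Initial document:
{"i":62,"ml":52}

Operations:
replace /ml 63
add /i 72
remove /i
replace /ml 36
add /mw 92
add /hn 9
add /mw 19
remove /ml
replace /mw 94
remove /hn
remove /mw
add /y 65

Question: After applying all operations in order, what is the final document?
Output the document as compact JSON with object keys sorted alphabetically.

After op 1 (replace /ml 63): {"i":62,"ml":63}
After op 2 (add /i 72): {"i":72,"ml":63}
After op 3 (remove /i): {"ml":63}
After op 4 (replace /ml 36): {"ml":36}
After op 5 (add /mw 92): {"ml":36,"mw":92}
After op 6 (add /hn 9): {"hn":9,"ml":36,"mw":92}
After op 7 (add /mw 19): {"hn":9,"ml":36,"mw":19}
After op 8 (remove /ml): {"hn":9,"mw":19}
After op 9 (replace /mw 94): {"hn":9,"mw":94}
After op 10 (remove /hn): {"mw":94}
After op 11 (remove /mw): {}
After op 12 (add /y 65): {"y":65}

Answer: {"y":65}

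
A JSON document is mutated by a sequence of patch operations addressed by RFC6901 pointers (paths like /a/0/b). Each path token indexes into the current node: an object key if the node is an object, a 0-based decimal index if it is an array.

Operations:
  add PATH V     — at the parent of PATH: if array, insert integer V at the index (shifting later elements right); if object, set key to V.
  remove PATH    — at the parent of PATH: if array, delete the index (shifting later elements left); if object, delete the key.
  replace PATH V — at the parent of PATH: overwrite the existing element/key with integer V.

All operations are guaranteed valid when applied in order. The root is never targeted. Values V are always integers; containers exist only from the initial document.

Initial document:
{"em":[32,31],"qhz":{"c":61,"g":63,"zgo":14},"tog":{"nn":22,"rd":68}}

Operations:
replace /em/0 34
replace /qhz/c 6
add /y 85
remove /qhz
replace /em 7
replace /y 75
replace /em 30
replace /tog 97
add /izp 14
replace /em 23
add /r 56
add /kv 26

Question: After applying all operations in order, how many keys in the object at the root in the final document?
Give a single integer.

Answer: 6

Derivation:
After op 1 (replace /em/0 34): {"em":[34,31],"qhz":{"c":61,"g":63,"zgo":14},"tog":{"nn":22,"rd":68}}
After op 2 (replace /qhz/c 6): {"em":[34,31],"qhz":{"c":6,"g":63,"zgo":14},"tog":{"nn":22,"rd":68}}
After op 3 (add /y 85): {"em":[34,31],"qhz":{"c":6,"g":63,"zgo":14},"tog":{"nn":22,"rd":68},"y":85}
After op 4 (remove /qhz): {"em":[34,31],"tog":{"nn":22,"rd":68},"y":85}
After op 5 (replace /em 7): {"em":7,"tog":{"nn":22,"rd":68},"y":85}
After op 6 (replace /y 75): {"em":7,"tog":{"nn":22,"rd":68},"y":75}
After op 7 (replace /em 30): {"em":30,"tog":{"nn":22,"rd":68},"y":75}
After op 8 (replace /tog 97): {"em":30,"tog":97,"y":75}
After op 9 (add /izp 14): {"em":30,"izp":14,"tog":97,"y":75}
After op 10 (replace /em 23): {"em":23,"izp":14,"tog":97,"y":75}
After op 11 (add /r 56): {"em":23,"izp":14,"r":56,"tog":97,"y":75}
After op 12 (add /kv 26): {"em":23,"izp":14,"kv":26,"r":56,"tog":97,"y":75}
Size at the root: 6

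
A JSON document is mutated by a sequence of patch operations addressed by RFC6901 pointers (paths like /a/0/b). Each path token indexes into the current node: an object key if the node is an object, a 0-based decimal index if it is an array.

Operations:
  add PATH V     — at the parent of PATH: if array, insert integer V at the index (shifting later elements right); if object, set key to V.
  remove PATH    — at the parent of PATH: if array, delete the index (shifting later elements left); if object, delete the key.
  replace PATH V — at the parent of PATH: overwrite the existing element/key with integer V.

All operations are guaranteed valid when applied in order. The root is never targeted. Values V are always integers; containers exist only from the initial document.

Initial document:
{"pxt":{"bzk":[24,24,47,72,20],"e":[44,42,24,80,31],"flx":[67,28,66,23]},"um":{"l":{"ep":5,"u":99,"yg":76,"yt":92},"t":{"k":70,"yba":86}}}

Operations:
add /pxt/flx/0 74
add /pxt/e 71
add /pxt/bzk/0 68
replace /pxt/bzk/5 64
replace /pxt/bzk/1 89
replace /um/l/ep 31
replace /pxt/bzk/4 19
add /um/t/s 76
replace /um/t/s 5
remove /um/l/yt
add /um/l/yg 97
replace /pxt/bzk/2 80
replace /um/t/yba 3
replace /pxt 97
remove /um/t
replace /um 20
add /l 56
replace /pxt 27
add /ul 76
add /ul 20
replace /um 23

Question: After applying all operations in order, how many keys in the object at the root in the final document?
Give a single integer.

After op 1 (add /pxt/flx/0 74): {"pxt":{"bzk":[24,24,47,72,20],"e":[44,42,24,80,31],"flx":[74,67,28,66,23]},"um":{"l":{"ep":5,"u":99,"yg":76,"yt":92},"t":{"k":70,"yba":86}}}
After op 2 (add /pxt/e 71): {"pxt":{"bzk":[24,24,47,72,20],"e":71,"flx":[74,67,28,66,23]},"um":{"l":{"ep":5,"u":99,"yg":76,"yt":92},"t":{"k":70,"yba":86}}}
After op 3 (add /pxt/bzk/0 68): {"pxt":{"bzk":[68,24,24,47,72,20],"e":71,"flx":[74,67,28,66,23]},"um":{"l":{"ep":5,"u":99,"yg":76,"yt":92},"t":{"k":70,"yba":86}}}
After op 4 (replace /pxt/bzk/5 64): {"pxt":{"bzk":[68,24,24,47,72,64],"e":71,"flx":[74,67,28,66,23]},"um":{"l":{"ep":5,"u":99,"yg":76,"yt":92},"t":{"k":70,"yba":86}}}
After op 5 (replace /pxt/bzk/1 89): {"pxt":{"bzk":[68,89,24,47,72,64],"e":71,"flx":[74,67,28,66,23]},"um":{"l":{"ep":5,"u":99,"yg":76,"yt":92},"t":{"k":70,"yba":86}}}
After op 6 (replace /um/l/ep 31): {"pxt":{"bzk":[68,89,24,47,72,64],"e":71,"flx":[74,67,28,66,23]},"um":{"l":{"ep":31,"u":99,"yg":76,"yt":92},"t":{"k":70,"yba":86}}}
After op 7 (replace /pxt/bzk/4 19): {"pxt":{"bzk":[68,89,24,47,19,64],"e":71,"flx":[74,67,28,66,23]},"um":{"l":{"ep":31,"u":99,"yg":76,"yt":92},"t":{"k":70,"yba":86}}}
After op 8 (add /um/t/s 76): {"pxt":{"bzk":[68,89,24,47,19,64],"e":71,"flx":[74,67,28,66,23]},"um":{"l":{"ep":31,"u":99,"yg":76,"yt":92},"t":{"k":70,"s":76,"yba":86}}}
After op 9 (replace /um/t/s 5): {"pxt":{"bzk":[68,89,24,47,19,64],"e":71,"flx":[74,67,28,66,23]},"um":{"l":{"ep":31,"u":99,"yg":76,"yt":92},"t":{"k":70,"s":5,"yba":86}}}
After op 10 (remove /um/l/yt): {"pxt":{"bzk":[68,89,24,47,19,64],"e":71,"flx":[74,67,28,66,23]},"um":{"l":{"ep":31,"u":99,"yg":76},"t":{"k":70,"s":5,"yba":86}}}
After op 11 (add /um/l/yg 97): {"pxt":{"bzk":[68,89,24,47,19,64],"e":71,"flx":[74,67,28,66,23]},"um":{"l":{"ep":31,"u":99,"yg":97},"t":{"k":70,"s":5,"yba":86}}}
After op 12 (replace /pxt/bzk/2 80): {"pxt":{"bzk":[68,89,80,47,19,64],"e":71,"flx":[74,67,28,66,23]},"um":{"l":{"ep":31,"u":99,"yg":97},"t":{"k":70,"s":5,"yba":86}}}
After op 13 (replace /um/t/yba 3): {"pxt":{"bzk":[68,89,80,47,19,64],"e":71,"flx":[74,67,28,66,23]},"um":{"l":{"ep":31,"u":99,"yg":97},"t":{"k":70,"s":5,"yba":3}}}
After op 14 (replace /pxt 97): {"pxt":97,"um":{"l":{"ep":31,"u":99,"yg":97},"t":{"k":70,"s":5,"yba":3}}}
After op 15 (remove /um/t): {"pxt":97,"um":{"l":{"ep":31,"u":99,"yg":97}}}
After op 16 (replace /um 20): {"pxt":97,"um":20}
After op 17 (add /l 56): {"l":56,"pxt":97,"um":20}
After op 18 (replace /pxt 27): {"l":56,"pxt":27,"um":20}
After op 19 (add /ul 76): {"l":56,"pxt":27,"ul":76,"um":20}
After op 20 (add /ul 20): {"l":56,"pxt":27,"ul":20,"um":20}
After op 21 (replace /um 23): {"l":56,"pxt":27,"ul":20,"um":23}
Size at the root: 4

Answer: 4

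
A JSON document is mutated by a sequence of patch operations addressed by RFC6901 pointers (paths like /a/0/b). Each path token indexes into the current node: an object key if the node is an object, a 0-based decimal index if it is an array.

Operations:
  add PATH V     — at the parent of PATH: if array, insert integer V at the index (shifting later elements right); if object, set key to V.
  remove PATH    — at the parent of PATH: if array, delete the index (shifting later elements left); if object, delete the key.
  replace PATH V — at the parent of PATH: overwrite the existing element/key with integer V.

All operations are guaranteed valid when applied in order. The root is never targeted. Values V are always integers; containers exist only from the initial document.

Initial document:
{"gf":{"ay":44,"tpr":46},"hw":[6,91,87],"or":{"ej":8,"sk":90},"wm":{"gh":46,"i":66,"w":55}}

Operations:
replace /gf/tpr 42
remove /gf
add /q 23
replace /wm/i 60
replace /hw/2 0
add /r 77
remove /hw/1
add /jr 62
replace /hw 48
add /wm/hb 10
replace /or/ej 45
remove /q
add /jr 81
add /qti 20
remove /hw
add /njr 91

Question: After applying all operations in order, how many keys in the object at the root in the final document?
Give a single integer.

Answer: 6

Derivation:
After op 1 (replace /gf/tpr 42): {"gf":{"ay":44,"tpr":42},"hw":[6,91,87],"or":{"ej":8,"sk":90},"wm":{"gh":46,"i":66,"w":55}}
After op 2 (remove /gf): {"hw":[6,91,87],"or":{"ej":8,"sk":90},"wm":{"gh":46,"i":66,"w":55}}
After op 3 (add /q 23): {"hw":[6,91,87],"or":{"ej":8,"sk":90},"q":23,"wm":{"gh":46,"i":66,"w":55}}
After op 4 (replace /wm/i 60): {"hw":[6,91,87],"or":{"ej":8,"sk":90},"q":23,"wm":{"gh":46,"i":60,"w":55}}
After op 5 (replace /hw/2 0): {"hw":[6,91,0],"or":{"ej":8,"sk":90},"q":23,"wm":{"gh":46,"i":60,"w":55}}
After op 6 (add /r 77): {"hw":[6,91,0],"or":{"ej":8,"sk":90},"q":23,"r":77,"wm":{"gh":46,"i":60,"w":55}}
After op 7 (remove /hw/1): {"hw":[6,0],"or":{"ej":8,"sk":90},"q":23,"r":77,"wm":{"gh":46,"i":60,"w":55}}
After op 8 (add /jr 62): {"hw":[6,0],"jr":62,"or":{"ej":8,"sk":90},"q":23,"r":77,"wm":{"gh":46,"i":60,"w":55}}
After op 9 (replace /hw 48): {"hw":48,"jr":62,"or":{"ej":8,"sk":90},"q":23,"r":77,"wm":{"gh":46,"i":60,"w":55}}
After op 10 (add /wm/hb 10): {"hw":48,"jr":62,"or":{"ej":8,"sk":90},"q":23,"r":77,"wm":{"gh":46,"hb":10,"i":60,"w":55}}
After op 11 (replace /or/ej 45): {"hw":48,"jr":62,"or":{"ej":45,"sk":90},"q":23,"r":77,"wm":{"gh":46,"hb":10,"i":60,"w":55}}
After op 12 (remove /q): {"hw":48,"jr":62,"or":{"ej":45,"sk":90},"r":77,"wm":{"gh":46,"hb":10,"i":60,"w":55}}
After op 13 (add /jr 81): {"hw":48,"jr":81,"or":{"ej":45,"sk":90},"r":77,"wm":{"gh":46,"hb":10,"i":60,"w":55}}
After op 14 (add /qti 20): {"hw":48,"jr":81,"or":{"ej":45,"sk":90},"qti":20,"r":77,"wm":{"gh":46,"hb":10,"i":60,"w":55}}
After op 15 (remove /hw): {"jr":81,"or":{"ej":45,"sk":90},"qti":20,"r":77,"wm":{"gh":46,"hb":10,"i":60,"w":55}}
After op 16 (add /njr 91): {"jr":81,"njr":91,"or":{"ej":45,"sk":90},"qti":20,"r":77,"wm":{"gh":46,"hb":10,"i":60,"w":55}}
Size at the root: 6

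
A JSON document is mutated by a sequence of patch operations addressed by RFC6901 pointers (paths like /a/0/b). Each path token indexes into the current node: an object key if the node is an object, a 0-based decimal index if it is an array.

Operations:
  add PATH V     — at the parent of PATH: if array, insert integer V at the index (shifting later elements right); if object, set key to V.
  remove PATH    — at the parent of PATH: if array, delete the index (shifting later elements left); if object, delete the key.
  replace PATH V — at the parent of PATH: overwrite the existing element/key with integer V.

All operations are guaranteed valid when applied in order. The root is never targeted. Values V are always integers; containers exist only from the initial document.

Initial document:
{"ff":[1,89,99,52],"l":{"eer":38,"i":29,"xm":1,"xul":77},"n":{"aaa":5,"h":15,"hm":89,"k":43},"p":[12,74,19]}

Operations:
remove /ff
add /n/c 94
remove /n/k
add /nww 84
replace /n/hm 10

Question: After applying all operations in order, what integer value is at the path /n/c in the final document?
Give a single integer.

Answer: 94

Derivation:
After op 1 (remove /ff): {"l":{"eer":38,"i":29,"xm":1,"xul":77},"n":{"aaa":5,"h":15,"hm":89,"k":43},"p":[12,74,19]}
After op 2 (add /n/c 94): {"l":{"eer":38,"i":29,"xm":1,"xul":77},"n":{"aaa":5,"c":94,"h":15,"hm":89,"k":43},"p":[12,74,19]}
After op 3 (remove /n/k): {"l":{"eer":38,"i":29,"xm":1,"xul":77},"n":{"aaa":5,"c":94,"h":15,"hm":89},"p":[12,74,19]}
After op 4 (add /nww 84): {"l":{"eer":38,"i":29,"xm":1,"xul":77},"n":{"aaa":5,"c":94,"h":15,"hm":89},"nww":84,"p":[12,74,19]}
After op 5 (replace /n/hm 10): {"l":{"eer":38,"i":29,"xm":1,"xul":77},"n":{"aaa":5,"c":94,"h":15,"hm":10},"nww":84,"p":[12,74,19]}
Value at /n/c: 94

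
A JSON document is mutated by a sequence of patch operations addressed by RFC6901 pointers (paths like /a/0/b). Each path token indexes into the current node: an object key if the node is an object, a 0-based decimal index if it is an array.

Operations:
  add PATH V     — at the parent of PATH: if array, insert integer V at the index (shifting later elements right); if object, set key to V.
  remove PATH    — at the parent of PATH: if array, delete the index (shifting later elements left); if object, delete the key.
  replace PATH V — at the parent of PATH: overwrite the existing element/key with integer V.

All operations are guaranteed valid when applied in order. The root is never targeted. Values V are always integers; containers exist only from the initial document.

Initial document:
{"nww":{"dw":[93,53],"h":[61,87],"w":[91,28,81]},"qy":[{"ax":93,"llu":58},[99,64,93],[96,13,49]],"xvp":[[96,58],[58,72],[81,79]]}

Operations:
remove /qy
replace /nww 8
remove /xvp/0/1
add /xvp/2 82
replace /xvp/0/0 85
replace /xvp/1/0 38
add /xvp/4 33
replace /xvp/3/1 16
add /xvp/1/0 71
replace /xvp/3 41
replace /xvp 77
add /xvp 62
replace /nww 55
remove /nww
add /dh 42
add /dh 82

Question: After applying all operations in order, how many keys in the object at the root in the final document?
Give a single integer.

Answer: 2

Derivation:
After op 1 (remove /qy): {"nww":{"dw":[93,53],"h":[61,87],"w":[91,28,81]},"xvp":[[96,58],[58,72],[81,79]]}
After op 2 (replace /nww 8): {"nww":8,"xvp":[[96,58],[58,72],[81,79]]}
After op 3 (remove /xvp/0/1): {"nww":8,"xvp":[[96],[58,72],[81,79]]}
After op 4 (add /xvp/2 82): {"nww":8,"xvp":[[96],[58,72],82,[81,79]]}
After op 5 (replace /xvp/0/0 85): {"nww":8,"xvp":[[85],[58,72],82,[81,79]]}
After op 6 (replace /xvp/1/0 38): {"nww":8,"xvp":[[85],[38,72],82,[81,79]]}
After op 7 (add /xvp/4 33): {"nww":8,"xvp":[[85],[38,72],82,[81,79],33]}
After op 8 (replace /xvp/3/1 16): {"nww":8,"xvp":[[85],[38,72],82,[81,16],33]}
After op 9 (add /xvp/1/0 71): {"nww":8,"xvp":[[85],[71,38,72],82,[81,16],33]}
After op 10 (replace /xvp/3 41): {"nww":8,"xvp":[[85],[71,38,72],82,41,33]}
After op 11 (replace /xvp 77): {"nww":8,"xvp":77}
After op 12 (add /xvp 62): {"nww":8,"xvp":62}
After op 13 (replace /nww 55): {"nww":55,"xvp":62}
After op 14 (remove /nww): {"xvp":62}
After op 15 (add /dh 42): {"dh":42,"xvp":62}
After op 16 (add /dh 82): {"dh":82,"xvp":62}
Size at the root: 2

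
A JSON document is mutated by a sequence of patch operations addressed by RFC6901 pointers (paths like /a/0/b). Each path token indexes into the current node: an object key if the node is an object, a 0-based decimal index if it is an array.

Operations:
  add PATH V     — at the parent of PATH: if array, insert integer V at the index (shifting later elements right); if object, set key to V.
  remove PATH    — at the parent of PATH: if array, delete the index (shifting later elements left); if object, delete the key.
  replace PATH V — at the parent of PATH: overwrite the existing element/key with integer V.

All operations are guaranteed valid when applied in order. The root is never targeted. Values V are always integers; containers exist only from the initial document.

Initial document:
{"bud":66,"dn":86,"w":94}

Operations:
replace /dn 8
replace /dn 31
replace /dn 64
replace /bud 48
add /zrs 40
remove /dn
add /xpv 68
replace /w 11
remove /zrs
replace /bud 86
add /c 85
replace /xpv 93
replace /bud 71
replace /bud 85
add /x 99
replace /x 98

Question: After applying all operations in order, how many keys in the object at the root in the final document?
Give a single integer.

After op 1 (replace /dn 8): {"bud":66,"dn":8,"w":94}
After op 2 (replace /dn 31): {"bud":66,"dn":31,"w":94}
After op 3 (replace /dn 64): {"bud":66,"dn":64,"w":94}
After op 4 (replace /bud 48): {"bud":48,"dn":64,"w":94}
After op 5 (add /zrs 40): {"bud":48,"dn":64,"w":94,"zrs":40}
After op 6 (remove /dn): {"bud":48,"w":94,"zrs":40}
After op 7 (add /xpv 68): {"bud":48,"w":94,"xpv":68,"zrs":40}
After op 8 (replace /w 11): {"bud":48,"w":11,"xpv":68,"zrs":40}
After op 9 (remove /zrs): {"bud":48,"w":11,"xpv":68}
After op 10 (replace /bud 86): {"bud":86,"w":11,"xpv":68}
After op 11 (add /c 85): {"bud":86,"c":85,"w":11,"xpv":68}
After op 12 (replace /xpv 93): {"bud":86,"c":85,"w":11,"xpv":93}
After op 13 (replace /bud 71): {"bud":71,"c":85,"w":11,"xpv":93}
After op 14 (replace /bud 85): {"bud":85,"c":85,"w":11,"xpv":93}
After op 15 (add /x 99): {"bud":85,"c":85,"w":11,"x":99,"xpv":93}
After op 16 (replace /x 98): {"bud":85,"c":85,"w":11,"x":98,"xpv":93}
Size at the root: 5

Answer: 5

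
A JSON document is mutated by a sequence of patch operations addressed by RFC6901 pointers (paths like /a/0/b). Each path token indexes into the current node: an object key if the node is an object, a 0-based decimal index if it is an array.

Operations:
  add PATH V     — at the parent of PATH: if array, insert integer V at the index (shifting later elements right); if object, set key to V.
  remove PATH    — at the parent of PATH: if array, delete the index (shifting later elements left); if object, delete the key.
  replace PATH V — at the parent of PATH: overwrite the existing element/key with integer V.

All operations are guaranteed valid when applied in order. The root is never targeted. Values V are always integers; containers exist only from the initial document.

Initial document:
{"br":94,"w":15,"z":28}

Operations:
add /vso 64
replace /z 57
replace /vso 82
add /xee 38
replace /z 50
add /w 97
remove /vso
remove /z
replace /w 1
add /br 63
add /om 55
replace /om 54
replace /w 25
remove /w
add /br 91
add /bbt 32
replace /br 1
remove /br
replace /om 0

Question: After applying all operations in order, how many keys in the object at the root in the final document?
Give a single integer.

After op 1 (add /vso 64): {"br":94,"vso":64,"w":15,"z":28}
After op 2 (replace /z 57): {"br":94,"vso":64,"w":15,"z":57}
After op 3 (replace /vso 82): {"br":94,"vso":82,"w":15,"z":57}
After op 4 (add /xee 38): {"br":94,"vso":82,"w":15,"xee":38,"z":57}
After op 5 (replace /z 50): {"br":94,"vso":82,"w":15,"xee":38,"z":50}
After op 6 (add /w 97): {"br":94,"vso":82,"w":97,"xee":38,"z":50}
After op 7 (remove /vso): {"br":94,"w":97,"xee":38,"z":50}
After op 8 (remove /z): {"br":94,"w":97,"xee":38}
After op 9 (replace /w 1): {"br":94,"w":1,"xee":38}
After op 10 (add /br 63): {"br":63,"w":1,"xee":38}
After op 11 (add /om 55): {"br":63,"om":55,"w":1,"xee":38}
After op 12 (replace /om 54): {"br":63,"om":54,"w":1,"xee":38}
After op 13 (replace /w 25): {"br":63,"om":54,"w":25,"xee":38}
After op 14 (remove /w): {"br":63,"om":54,"xee":38}
After op 15 (add /br 91): {"br":91,"om":54,"xee":38}
After op 16 (add /bbt 32): {"bbt":32,"br":91,"om":54,"xee":38}
After op 17 (replace /br 1): {"bbt":32,"br":1,"om":54,"xee":38}
After op 18 (remove /br): {"bbt":32,"om":54,"xee":38}
After op 19 (replace /om 0): {"bbt":32,"om":0,"xee":38}
Size at the root: 3

Answer: 3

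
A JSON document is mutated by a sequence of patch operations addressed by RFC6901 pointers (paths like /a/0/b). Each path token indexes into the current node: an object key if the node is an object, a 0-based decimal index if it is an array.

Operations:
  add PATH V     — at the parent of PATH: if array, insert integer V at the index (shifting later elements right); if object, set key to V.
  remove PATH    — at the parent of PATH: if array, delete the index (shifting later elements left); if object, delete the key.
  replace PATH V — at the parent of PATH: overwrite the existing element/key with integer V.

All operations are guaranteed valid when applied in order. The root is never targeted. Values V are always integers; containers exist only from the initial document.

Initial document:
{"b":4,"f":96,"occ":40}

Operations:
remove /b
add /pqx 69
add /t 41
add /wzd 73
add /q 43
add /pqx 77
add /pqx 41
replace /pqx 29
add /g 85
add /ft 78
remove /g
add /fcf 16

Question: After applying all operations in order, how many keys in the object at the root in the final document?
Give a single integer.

Answer: 8

Derivation:
After op 1 (remove /b): {"f":96,"occ":40}
After op 2 (add /pqx 69): {"f":96,"occ":40,"pqx":69}
After op 3 (add /t 41): {"f":96,"occ":40,"pqx":69,"t":41}
After op 4 (add /wzd 73): {"f":96,"occ":40,"pqx":69,"t":41,"wzd":73}
After op 5 (add /q 43): {"f":96,"occ":40,"pqx":69,"q":43,"t":41,"wzd":73}
After op 6 (add /pqx 77): {"f":96,"occ":40,"pqx":77,"q":43,"t":41,"wzd":73}
After op 7 (add /pqx 41): {"f":96,"occ":40,"pqx":41,"q":43,"t":41,"wzd":73}
After op 8 (replace /pqx 29): {"f":96,"occ":40,"pqx":29,"q":43,"t":41,"wzd":73}
After op 9 (add /g 85): {"f":96,"g":85,"occ":40,"pqx":29,"q":43,"t":41,"wzd":73}
After op 10 (add /ft 78): {"f":96,"ft":78,"g":85,"occ":40,"pqx":29,"q":43,"t":41,"wzd":73}
After op 11 (remove /g): {"f":96,"ft":78,"occ":40,"pqx":29,"q":43,"t":41,"wzd":73}
After op 12 (add /fcf 16): {"f":96,"fcf":16,"ft":78,"occ":40,"pqx":29,"q":43,"t":41,"wzd":73}
Size at the root: 8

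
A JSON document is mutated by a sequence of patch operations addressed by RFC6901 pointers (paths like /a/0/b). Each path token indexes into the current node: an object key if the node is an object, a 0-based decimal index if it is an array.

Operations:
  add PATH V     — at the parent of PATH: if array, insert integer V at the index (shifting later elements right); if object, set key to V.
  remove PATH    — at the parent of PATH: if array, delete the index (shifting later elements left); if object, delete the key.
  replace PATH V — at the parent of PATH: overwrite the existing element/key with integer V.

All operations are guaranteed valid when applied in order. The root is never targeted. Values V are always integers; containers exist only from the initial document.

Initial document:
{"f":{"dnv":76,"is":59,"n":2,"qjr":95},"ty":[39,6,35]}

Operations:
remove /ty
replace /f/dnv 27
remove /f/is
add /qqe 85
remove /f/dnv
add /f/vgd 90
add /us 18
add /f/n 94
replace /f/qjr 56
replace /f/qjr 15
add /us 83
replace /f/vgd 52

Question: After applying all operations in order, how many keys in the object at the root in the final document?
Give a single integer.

Answer: 3

Derivation:
After op 1 (remove /ty): {"f":{"dnv":76,"is":59,"n":2,"qjr":95}}
After op 2 (replace /f/dnv 27): {"f":{"dnv":27,"is":59,"n":2,"qjr":95}}
After op 3 (remove /f/is): {"f":{"dnv":27,"n":2,"qjr":95}}
After op 4 (add /qqe 85): {"f":{"dnv":27,"n":2,"qjr":95},"qqe":85}
After op 5 (remove /f/dnv): {"f":{"n":2,"qjr":95},"qqe":85}
After op 6 (add /f/vgd 90): {"f":{"n":2,"qjr":95,"vgd":90},"qqe":85}
After op 7 (add /us 18): {"f":{"n":2,"qjr":95,"vgd":90},"qqe":85,"us":18}
After op 8 (add /f/n 94): {"f":{"n":94,"qjr":95,"vgd":90},"qqe":85,"us":18}
After op 9 (replace /f/qjr 56): {"f":{"n":94,"qjr":56,"vgd":90},"qqe":85,"us":18}
After op 10 (replace /f/qjr 15): {"f":{"n":94,"qjr":15,"vgd":90},"qqe":85,"us":18}
After op 11 (add /us 83): {"f":{"n":94,"qjr":15,"vgd":90},"qqe":85,"us":83}
After op 12 (replace /f/vgd 52): {"f":{"n":94,"qjr":15,"vgd":52},"qqe":85,"us":83}
Size at the root: 3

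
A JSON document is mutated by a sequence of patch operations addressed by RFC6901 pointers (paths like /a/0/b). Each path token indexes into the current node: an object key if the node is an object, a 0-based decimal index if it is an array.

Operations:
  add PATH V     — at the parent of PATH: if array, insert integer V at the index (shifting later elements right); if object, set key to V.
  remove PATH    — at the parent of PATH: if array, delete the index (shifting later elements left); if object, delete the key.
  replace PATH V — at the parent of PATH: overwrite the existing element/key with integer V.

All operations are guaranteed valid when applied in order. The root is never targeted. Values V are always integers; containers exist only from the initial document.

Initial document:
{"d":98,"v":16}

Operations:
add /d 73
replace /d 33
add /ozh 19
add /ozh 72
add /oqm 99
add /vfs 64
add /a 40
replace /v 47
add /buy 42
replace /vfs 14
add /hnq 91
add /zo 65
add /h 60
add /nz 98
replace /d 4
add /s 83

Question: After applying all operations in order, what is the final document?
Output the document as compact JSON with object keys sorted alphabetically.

Answer: {"a":40,"buy":42,"d":4,"h":60,"hnq":91,"nz":98,"oqm":99,"ozh":72,"s":83,"v":47,"vfs":14,"zo":65}

Derivation:
After op 1 (add /d 73): {"d":73,"v":16}
After op 2 (replace /d 33): {"d":33,"v":16}
After op 3 (add /ozh 19): {"d":33,"ozh":19,"v":16}
After op 4 (add /ozh 72): {"d":33,"ozh":72,"v":16}
After op 5 (add /oqm 99): {"d":33,"oqm":99,"ozh":72,"v":16}
After op 6 (add /vfs 64): {"d":33,"oqm":99,"ozh":72,"v":16,"vfs":64}
After op 7 (add /a 40): {"a":40,"d":33,"oqm":99,"ozh":72,"v":16,"vfs":64}
After op 8 (replace /v 47): {"a":40,"d":33,"oqm":99,"ozh":72,"v":47,"vfs":64}
After op 9 (add /buy 42): {"a":40,"buy":42,"d":33,"oqm":99,"ozh":72,"v":47,"vfs":64}
After op 10 (replace /vfs 14): {"a":40,"buy":42,"d":33,"oqm":99,"ozh":72,"v":47,"vfs":14}
After op 11 (add /hnq 91): {"a":40,"buy":42,"d":33,"hnq":91,"oqm":99,"ozh":72,"v":47,"vfs":14}
After op 12 (add /zo 65): {"a":40,"buy":42,"d":33,"hnq":91,"oqm":99,"ozh":72,"v":47,"vfs":14,"zo":65}
After op 13 (add /h 60): {"a":40,"buy":42,"d":33,"h":60,"hnq":91,"oqm":99,"ozh":72,"v":47,"vfs":14,"zo":65}
After op 14 (add /nz 98): {"a":40,"buy":42,"d":33,"h":60,"hnq":91,"nz":98,"oqm":99,"ozh":72,"v":47,"vfs":14,"zo":65}
After op 15 (replace /d 4): {"a":40,"buy":42,"d":4,"h":60,"hnq":91,"nz":98,"oqm":99,"ozh":72,"v":47,"vfs":14,"zo":65}
After op 16 (add /s 83): {"a":40,"buy":42,"d":4,"h":60,"hnq":91,"nz":98,"oqm":99,"ozh":72,"s":83,"v":47,"vfs":14,"zo":65}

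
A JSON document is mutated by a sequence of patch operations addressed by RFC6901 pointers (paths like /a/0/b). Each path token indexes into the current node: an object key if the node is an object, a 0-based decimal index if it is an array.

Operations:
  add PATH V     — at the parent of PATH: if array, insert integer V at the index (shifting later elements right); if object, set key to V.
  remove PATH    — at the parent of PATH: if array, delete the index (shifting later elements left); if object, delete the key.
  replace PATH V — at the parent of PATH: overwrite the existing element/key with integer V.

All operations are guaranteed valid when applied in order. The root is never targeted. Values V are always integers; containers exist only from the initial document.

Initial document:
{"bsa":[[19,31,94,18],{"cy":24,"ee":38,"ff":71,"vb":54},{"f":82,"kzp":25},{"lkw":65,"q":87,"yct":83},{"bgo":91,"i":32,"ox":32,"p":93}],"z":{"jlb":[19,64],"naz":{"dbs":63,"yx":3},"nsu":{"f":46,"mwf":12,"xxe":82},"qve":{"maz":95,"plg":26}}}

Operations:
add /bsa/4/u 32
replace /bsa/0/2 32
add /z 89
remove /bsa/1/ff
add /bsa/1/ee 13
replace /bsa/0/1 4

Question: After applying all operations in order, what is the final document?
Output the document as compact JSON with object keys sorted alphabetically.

After op 1 (add /bsa/4/u 32): {"bsa":[[19,31,94,18],{"cy":24,"ee":38,"ff":71,"vb":54},{"f":82,"kzp":25},{"lkw":65,"q":87,"yct":83},{"bgo":91,"i":32,"ox":32,"p":93,"u":32}],"z":{"jlb":[19,64],"naz":{"dbs":63,"yx":3},"nsu":{"f":46,"mwf":12,"xxe":82},"qve":{"maz":95,"plg":26}}}
After op 2 (replace /bsa/0/2 32): {"bsa":[[19,31,32,18],{"cy":24,"ee":38,"ff":71,"vb":54},{"f":82,"kzp":25},{"lkw":65,"q":87,"yct":83},{"bgo":91,"i":32,"ox":32,"p":93,"u":32}],"z":{"jlb":[19,64],"naz":{"dbs":63,"yx":3},"nsu":{"f":46,"mwf":12,"xxe":82},"qve":{"maz":95,"plg":26}}}
After op 3 (add /z 89): {"bsa":[[19,31,32,18],{"cy":24,"ee":38,"ff":71,"vb":54},{"f":82,"kzp":25},{"lkw":65,"q":87,"yct":83},{"bgo":91,"i":32,"ox":32,"p":93,"u":32}],"z":89}
After op 4 (remove /bsa/1/ff): {"bsa":[[19,31,32,18],{"cy":24,"ee":38,"vb":54},{"f":82,"kzp":25},{"lkw":65,"q":87,"yct":83},{"bgo":91,"i":32,"ox":32,"p":93,"u":32}],"z":89}
After op 5 (add /bsa/1/ee 13): {"bsa":[[19,31,32,18],{"cy":24,"ee":13,"vb":54},{"f":82,"kzp":25},{"lkw":65,"q":87,"yct":83},{"bgo":91,"i":32,"ox":32,"p":93,"u":32}],"z":89}
After op 6 (replace /bsa/0/1 4): {"bsa":[[19,4,32,18],{"cy":24,"ee":13,"vb":54},{"f":82,"kzp":25},{"lkw":65,"q":87,"yct":83},{"bgo":91,"i":32,"ox":32,"p":93,"u":32}],"z":89}

Answer: {"bsa":[[19,4,32,18],{"cy":24,"ee":13,"vb":54},{"f":82,"kzp":25},{"lkw":65,"q":87,"yct":83},{"bgo":91,"i":32,"ox":32,"p":93,"u":32}],"z":89}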